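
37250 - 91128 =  - 53878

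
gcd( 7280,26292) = 28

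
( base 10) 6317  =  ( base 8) 14255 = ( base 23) BLF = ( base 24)an5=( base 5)200232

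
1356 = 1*1356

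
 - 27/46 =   -  1+ 19/46 =- 0.59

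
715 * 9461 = 6764615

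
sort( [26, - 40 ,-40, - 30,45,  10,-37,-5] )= [ - 40, - 40,-37,-30, - 5,10, 26,45] 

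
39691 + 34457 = 74148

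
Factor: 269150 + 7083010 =2^5*3^1*5^1*17^2*  53^1 = 7352160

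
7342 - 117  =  7225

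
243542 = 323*754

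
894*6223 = 5563362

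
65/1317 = 65/1317 = 0.05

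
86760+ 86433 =173193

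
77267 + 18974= 96241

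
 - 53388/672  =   - 4449/56  =  - 79.45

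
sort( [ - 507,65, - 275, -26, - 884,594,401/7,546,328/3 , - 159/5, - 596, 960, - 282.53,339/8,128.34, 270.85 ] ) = [ - 884, - 596, - 507, - 282.53, - 275, - 159/5,-26, 339/8, 401/7, 65,328/3,128.34,270.85,546,594,960]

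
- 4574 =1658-6232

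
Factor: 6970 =2^1*5^1*17^1*41^1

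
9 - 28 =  - 19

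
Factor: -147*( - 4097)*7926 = 2^1*3^2*7^2 * 17^1*241^1*1321^1 = 4773504834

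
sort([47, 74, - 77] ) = [ - 77, 47,74 ] 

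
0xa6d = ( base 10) 2669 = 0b101001101101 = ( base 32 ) 2jd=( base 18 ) 845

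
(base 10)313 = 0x139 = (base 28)B5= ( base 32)9p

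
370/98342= 185/49171 = 0.00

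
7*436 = 3052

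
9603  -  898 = 8705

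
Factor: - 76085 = - 5^1*15217^1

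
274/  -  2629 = -1 + 2355/2629  =  - 0.10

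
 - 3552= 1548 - 5100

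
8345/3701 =8345/3701 = 2.25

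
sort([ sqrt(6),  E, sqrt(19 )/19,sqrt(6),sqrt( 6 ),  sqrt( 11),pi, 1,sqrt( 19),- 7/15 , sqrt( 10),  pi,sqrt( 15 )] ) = [-7/15, sqrt( 19 )/19,  1,sqrt(6),  sqrt(6),sqrt(6 ), E,pi,  pi,  sqrt( 10), sqrt( 11), sqrt( 15), sqrt( 19) ]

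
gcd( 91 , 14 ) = 7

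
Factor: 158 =2^1 * 79^1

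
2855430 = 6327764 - 3472334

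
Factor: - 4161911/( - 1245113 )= 13^1 * 389^1 *823^1*1245113^( - 1) 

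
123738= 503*246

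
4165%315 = 70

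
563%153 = 104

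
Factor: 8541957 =3^1*31^1*53^1*1733^1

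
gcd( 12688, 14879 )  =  1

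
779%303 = 173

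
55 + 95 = 150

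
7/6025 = 7/6025 = 0.00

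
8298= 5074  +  3224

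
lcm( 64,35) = 2240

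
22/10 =11/5 = 2.20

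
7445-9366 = -1921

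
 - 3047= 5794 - 8841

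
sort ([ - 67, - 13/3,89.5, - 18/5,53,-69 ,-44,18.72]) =[- 69,-67,-44,-13/3, - 18/5,  18.72,53,89.5]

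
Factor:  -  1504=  - 2^5*47^1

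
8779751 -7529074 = 1250677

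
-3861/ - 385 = 10+1/35 = 10.03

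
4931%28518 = 4931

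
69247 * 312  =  21605064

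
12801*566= 7245366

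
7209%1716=345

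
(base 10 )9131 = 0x23ab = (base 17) 1ea2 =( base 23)H60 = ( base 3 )110112012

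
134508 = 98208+36300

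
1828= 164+1664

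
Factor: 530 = 2^1*5^1*53^1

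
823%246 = 85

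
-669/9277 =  - 1 + 8608/9277 = -0.07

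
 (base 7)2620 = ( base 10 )994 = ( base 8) 1742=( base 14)510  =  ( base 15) 464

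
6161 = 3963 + 2198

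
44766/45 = 994 + 4/5 = 994.80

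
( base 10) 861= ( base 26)173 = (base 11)713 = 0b1101011101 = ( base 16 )35D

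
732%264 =204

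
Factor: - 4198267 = -101^1*197^1*211^1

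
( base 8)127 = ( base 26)39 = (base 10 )87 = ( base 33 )2l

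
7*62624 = 438368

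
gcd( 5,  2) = 1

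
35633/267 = 133 + 122/267= 133.46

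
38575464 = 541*71304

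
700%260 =180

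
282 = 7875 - 7593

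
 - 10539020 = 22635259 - 33174279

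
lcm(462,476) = 15708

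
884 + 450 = 1334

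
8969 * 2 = 17938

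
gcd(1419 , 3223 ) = 11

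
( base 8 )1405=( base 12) 545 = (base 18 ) 26h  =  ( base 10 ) 773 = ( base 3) 1001122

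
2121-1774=347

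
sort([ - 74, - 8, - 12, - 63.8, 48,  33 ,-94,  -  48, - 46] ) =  [ - 94, - 74 ,- 63.8,  -  48, - 46, - 12, - 8, 33 , 48]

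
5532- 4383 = 1149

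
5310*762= 4046220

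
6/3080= 3/1540 = 0.00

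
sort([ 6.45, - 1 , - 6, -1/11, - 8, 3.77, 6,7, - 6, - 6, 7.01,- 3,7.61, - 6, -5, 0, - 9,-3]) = [ - 9, - 8,-6, - 6, - 6, - 6, - 5, - 3, -3, - 1, - 1/11, 0,3.77, 6, 6.45  ,  7, 7.01, 7.61 ]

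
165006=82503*2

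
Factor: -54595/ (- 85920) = 61/96 = 2^( - 5 ) * 3^( - 1 ) * 61^1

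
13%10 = 3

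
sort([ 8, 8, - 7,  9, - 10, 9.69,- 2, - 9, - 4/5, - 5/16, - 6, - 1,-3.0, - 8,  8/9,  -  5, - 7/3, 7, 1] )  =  [ - 10, - 9, - 8, - 7, - 6, - 5, - 3.0, - 7/3, - 2, - 1,  -  4/5, - 5/16, 8/9 , 1,7,8,8, 9,  9.69 ] 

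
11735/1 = 11735 =11735.00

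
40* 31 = 1240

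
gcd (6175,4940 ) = 1235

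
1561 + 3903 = 5464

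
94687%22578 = 4375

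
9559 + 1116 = 10675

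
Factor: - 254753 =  -254753^1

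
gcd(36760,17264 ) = 8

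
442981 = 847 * 523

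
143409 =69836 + 73573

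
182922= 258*709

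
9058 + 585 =9643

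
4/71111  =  4/71111 = 0.00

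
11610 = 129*90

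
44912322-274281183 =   -  229368861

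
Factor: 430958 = 2^1 * 11^1 * 19^1*1031^1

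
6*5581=33486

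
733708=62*11834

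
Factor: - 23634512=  - 2^4 * 11^1*134287^1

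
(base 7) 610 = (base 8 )455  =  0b100101101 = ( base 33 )94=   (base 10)301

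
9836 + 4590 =14426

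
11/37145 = 11/37145 = 0.00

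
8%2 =0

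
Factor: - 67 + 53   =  -14 = - 2^1*7^1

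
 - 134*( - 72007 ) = 9648938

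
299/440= 299/440=0.68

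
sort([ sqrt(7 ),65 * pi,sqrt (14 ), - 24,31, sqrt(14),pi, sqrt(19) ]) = [ - 24, sqrt(7),pi,sqrt( 14), sqrt( 14), sqrt(19) , 31,65*pi]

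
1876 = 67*28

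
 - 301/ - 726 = 301/726 = 0.41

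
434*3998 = 1735132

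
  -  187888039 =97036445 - 284924484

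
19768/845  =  23 + 333/845 = 23.39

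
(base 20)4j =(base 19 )54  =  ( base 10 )99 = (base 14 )71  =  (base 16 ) 63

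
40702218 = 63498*641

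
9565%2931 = 772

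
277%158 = 119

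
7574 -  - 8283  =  15857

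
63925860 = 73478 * 870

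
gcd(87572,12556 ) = 4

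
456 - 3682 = -3226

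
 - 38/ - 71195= 38/71195 = 0.00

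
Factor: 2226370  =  2^1*5^1*251^1*887^1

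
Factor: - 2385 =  - 3^2*5^1*53^1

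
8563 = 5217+3346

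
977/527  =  977/527 = 1.85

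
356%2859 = 356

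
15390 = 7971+7419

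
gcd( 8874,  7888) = 986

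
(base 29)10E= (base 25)195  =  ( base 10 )855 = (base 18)2b9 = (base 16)357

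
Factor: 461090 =2^1 * 5^1*7^2*941^1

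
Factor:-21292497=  - 3^3*157^1*5023^1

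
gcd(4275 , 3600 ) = 225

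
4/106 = 2/53 = 0.04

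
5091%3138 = 1953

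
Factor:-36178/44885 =- 2^1*5^(-1 )*47^ ( - 1 )*191^ (  -  1) * 18089^1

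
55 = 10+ 45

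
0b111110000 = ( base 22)10c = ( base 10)496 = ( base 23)LD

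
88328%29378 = 194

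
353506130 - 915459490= - 561953360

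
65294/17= 65294/17 = 3840.82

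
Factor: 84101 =37^1*2273^1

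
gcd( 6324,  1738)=2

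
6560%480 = 320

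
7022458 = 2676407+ 4346051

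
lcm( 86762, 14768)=694096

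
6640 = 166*40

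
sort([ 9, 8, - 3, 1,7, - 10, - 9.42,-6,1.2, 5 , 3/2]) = [ - 10, - 9.42, - 6, -3 , 1 , 1.2 , 3/2, 5,  7,8, 9 ]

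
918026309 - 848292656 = 69733653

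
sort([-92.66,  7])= [ - 92.66, 7] 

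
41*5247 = 215127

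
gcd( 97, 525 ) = 1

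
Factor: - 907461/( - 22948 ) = 2^(-2 )*3^2 * 5737^( - 1)*100829^1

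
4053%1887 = 279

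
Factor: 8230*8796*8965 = 648986032200= 2^3 *3^1*5^2*11^1*163^1*733^1*823^1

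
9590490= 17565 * 546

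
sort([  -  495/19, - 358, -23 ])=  [ - 358, - 495/19, - 23]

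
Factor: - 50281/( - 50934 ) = 2^( - 1) * 3^( - 1)*7^1*11^1 *13^( - 1)=77/78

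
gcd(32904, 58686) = 6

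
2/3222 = 1/1611 = 0.00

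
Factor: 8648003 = 7^1*13^1*29^2*113^1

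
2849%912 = 113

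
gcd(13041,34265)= 7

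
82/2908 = 41/1454 = 0.03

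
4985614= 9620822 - 4635208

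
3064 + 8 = 3072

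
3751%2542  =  1209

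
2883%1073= 737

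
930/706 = 465/353 =1.32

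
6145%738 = 241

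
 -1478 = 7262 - 8740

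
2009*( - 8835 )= - 17749515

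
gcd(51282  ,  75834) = 198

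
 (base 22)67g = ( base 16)c02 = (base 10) 3074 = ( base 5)44244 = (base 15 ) D9E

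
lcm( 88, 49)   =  4312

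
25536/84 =304 = 304.00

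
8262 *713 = 5890806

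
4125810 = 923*4470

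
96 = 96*1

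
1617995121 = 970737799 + 647257322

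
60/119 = 60/119 = 0.50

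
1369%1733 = 1369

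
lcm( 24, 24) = 24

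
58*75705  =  4390890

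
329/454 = 329/454 = 0.72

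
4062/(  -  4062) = -1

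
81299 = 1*81299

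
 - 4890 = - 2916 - 1974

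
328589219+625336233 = 953925452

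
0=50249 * 0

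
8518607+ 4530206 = 13048813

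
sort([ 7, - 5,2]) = [ -5,2 , 7] 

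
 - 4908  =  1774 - 6682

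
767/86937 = 767/86937  =  0.01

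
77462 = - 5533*( - 14)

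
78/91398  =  13/15233 = 0.00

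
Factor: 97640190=2^1 * 3^2 * 5^1  *1084891^1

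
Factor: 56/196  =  2^1*7^( - 1 ) = 2/7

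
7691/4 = 7691/4 = 1922.75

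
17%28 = 17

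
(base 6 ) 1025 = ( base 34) 6T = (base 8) 351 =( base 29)81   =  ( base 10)233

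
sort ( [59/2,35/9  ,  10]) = [35/9, 10, 59/2]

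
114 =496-382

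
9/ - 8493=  - 1 +2828/2831 = - 0.00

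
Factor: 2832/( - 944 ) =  - 3 = - 3^1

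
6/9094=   3/4547 = 0.00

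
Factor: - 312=-2^3*3^1*13^1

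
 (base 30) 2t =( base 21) 45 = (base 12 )75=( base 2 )1011001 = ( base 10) 89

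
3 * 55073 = 165219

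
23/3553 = 23/3553 = 0.01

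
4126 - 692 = 3434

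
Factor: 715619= 73^1*9803^1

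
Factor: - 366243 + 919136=11^1*50263^1 = 552893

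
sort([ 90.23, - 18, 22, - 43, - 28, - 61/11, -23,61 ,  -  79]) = [ - 79,-43, - 28, - 23, - 18, - 61/11,22 , 61, 90.23 ]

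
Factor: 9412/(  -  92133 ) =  - 2^2*3^( - 2)*13^1*29^ ( - 1 )*181^1 * 353^( - 1)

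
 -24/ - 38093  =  24/38093 = 0.00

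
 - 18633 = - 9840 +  -8793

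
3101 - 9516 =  - 6415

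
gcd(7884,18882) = 18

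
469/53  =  8 + 45/53 = 8.85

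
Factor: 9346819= 127^1*73597^1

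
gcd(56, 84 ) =28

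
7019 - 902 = 6117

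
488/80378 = 244/40189=0.01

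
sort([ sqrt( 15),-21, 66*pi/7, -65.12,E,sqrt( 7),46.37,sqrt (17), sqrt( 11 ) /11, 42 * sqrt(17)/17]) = [ - 65.12,  -  21,sqrt( 11)/11,sqrt(7),E,sqrt(  15),  sqrt ( 17) , 42 *sqrt( 17 )/17,66*pi/7, 46.37] 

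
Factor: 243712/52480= 952/205=2^3*5^( - 1 )*7^1*17^1*41^( - 1) 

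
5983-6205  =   - 222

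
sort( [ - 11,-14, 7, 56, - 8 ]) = [ - 14,-11,-8,7, 56 ]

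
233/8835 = 233/8835 = 0.03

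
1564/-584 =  - 391/146 = - 2.68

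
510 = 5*102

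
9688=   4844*2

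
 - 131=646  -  777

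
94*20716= 1947304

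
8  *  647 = 5176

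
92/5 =92/5 = 18.40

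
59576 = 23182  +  36394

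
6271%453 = 382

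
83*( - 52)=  - 4316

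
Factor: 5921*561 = 3^1*11^1*17^1*31^1*191^1 = 3321681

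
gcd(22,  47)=1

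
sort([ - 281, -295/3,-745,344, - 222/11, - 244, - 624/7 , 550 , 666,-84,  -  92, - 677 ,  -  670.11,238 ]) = [ - 745,  -  677,  -  670.11, - 281,- 244,-295/3, - 92, - 624/7, - 84, - 222/11 , 238, 344, 550, 666 ]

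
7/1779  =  7/1779 = 0.00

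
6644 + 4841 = 11485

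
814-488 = 326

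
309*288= 88992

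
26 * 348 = 9048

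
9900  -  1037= 8863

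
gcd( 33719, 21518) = 7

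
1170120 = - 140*( - 8358 ) 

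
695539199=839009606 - 143470407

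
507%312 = 195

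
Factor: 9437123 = 9437123^1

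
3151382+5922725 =9074107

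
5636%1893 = 1850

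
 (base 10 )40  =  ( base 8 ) 50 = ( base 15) 2a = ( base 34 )16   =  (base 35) 15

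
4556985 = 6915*659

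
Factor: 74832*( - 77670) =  - 2^5*3^3  *  5^1*863^1*1559^1 =- 5812201440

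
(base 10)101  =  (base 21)4h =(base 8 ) 145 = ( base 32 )35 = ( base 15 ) 6b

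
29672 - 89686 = - 60014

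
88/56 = 1+4/7=1.57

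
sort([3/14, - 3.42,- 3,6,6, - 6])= [ - 6, - 3.42,-3, 3/14,6,  6] 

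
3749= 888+2861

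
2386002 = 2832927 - 446925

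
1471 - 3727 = -2256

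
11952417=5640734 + 6311683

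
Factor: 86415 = 3^1*5^1*7^1*823^1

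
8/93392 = 1/11674 = 0.00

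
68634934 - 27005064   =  41629870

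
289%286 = 3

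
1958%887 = 184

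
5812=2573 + 3239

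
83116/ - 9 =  - 83116/9  =  - 9235.11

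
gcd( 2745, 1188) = 9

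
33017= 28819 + 4198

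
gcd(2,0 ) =2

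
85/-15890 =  - 17/3178 = -0.01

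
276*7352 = 2029152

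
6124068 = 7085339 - 961271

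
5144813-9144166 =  - 3999353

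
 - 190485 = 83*(  -  2295 )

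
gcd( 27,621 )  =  27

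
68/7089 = 4/417 = 0.01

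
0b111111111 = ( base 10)511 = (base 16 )1FF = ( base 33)fg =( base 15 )241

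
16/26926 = 8/13463  =  0.00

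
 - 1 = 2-3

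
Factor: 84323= 37^1*43^1*53^1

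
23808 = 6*3968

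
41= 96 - 55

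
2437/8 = 2437/8 = 304.62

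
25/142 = 25/142= 0.18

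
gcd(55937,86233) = 7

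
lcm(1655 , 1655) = 1655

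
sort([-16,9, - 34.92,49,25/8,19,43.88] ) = [-34.92, - 16,25/8,9,19,43.88,49]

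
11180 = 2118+9062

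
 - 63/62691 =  - 1+20876/20897 = - 0.00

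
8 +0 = 8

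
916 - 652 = 264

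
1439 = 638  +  801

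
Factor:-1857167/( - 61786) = 2^(-1)*13^1*373^1*383^1*30893^( - 1)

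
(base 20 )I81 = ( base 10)7361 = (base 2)1110011000001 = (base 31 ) 7ke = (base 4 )1303001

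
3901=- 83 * ( - 47) 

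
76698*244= 18714312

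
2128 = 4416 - 2288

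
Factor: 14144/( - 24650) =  - 416/725 = - 2^5 * 5^( - 2)  *  13^1*29^( - 1 ) 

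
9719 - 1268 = 8451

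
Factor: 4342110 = 2^1*  3^1 *5^1* 144737^1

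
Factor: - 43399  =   - 43399^1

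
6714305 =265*25337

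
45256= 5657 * 8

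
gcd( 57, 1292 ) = 19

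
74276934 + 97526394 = 171803328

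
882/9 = 98=98.00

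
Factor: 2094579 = 3^4*19^1 *1361^1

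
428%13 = 12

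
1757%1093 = 664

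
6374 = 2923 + 3451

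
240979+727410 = 968389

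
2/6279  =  2/6279 = 0.00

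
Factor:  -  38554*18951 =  - 730636854= - 2^1*3^1*37^1*521^1 * 6317^1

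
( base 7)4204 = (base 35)174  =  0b10111000010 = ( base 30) 1J4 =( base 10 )1474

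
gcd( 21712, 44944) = 16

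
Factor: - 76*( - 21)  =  2^2 * 3^1*7^1*19^1 = 1596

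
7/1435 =1/205 =0.00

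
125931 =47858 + 78073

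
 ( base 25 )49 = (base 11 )9A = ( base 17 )67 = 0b1101101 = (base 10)109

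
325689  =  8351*39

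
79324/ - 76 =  - 1044 + 5/19 = - 1043.74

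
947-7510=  - 6563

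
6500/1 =6500 = 6500.00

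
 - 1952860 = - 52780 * 37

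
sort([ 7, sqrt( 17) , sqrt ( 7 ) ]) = [sqrt ( 7 ), sqrt( 17),  7]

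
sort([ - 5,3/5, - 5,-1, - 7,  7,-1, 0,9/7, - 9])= [ - 9, - 7, - 5, - 5, - 1,-1,0,3/5,9/7,7 ] 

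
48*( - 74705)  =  -3585840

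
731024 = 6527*112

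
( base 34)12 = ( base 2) 100100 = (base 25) 1b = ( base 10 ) 36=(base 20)1g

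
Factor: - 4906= - 2^1*11^1*223^1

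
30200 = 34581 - 4381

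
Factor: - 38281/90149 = -38281^1 *90149^( - 1 ) 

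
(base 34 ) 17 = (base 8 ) 51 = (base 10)41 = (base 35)16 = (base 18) 25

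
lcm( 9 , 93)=279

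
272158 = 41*6638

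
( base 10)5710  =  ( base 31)5T6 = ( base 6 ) 42234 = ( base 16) 164E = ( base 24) 9LM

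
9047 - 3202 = 5845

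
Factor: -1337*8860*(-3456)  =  40939153920 = 2^9*3^3 *5^1*7^1*191^1*443^1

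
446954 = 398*1123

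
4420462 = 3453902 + 966560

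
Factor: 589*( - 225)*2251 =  - 3^2*5^2*19^1*31^1*2251^1 = - 298313775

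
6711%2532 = 1647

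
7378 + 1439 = 8817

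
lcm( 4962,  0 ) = 0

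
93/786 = 31/262 =0.12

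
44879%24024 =20855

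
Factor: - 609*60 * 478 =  - 2^3*3^2*5^1*7^1*29^1*239^1 = - 17466120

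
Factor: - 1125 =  -3^2*5^3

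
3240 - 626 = 2614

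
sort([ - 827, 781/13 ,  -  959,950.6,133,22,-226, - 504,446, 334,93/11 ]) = [-959,- 827,  -  504, - 226, 93/11, 22,781/13,133,  334, 446,950.6] 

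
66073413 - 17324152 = 48749261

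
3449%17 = 15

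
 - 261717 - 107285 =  - 369002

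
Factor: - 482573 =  - 7^1*13^1*5303^1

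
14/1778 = 1/127 = 0.01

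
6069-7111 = - 1042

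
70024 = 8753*8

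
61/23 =61/23 =2.65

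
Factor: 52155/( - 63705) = - 3^1*19^1*31^( - 1 )*61^1*137^(  -  1) = -3477/4247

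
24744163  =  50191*493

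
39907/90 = 39907/90= 443.41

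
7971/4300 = 1 + 3671/4300 = 1.85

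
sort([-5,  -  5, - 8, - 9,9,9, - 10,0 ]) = [ - 10, - 9, - 8  ,-5, -5,0, 9,  9 ] 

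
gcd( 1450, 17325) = 25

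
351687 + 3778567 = 4130254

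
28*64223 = 1798244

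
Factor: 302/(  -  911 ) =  - 2^1*151^1*911^( - 1) 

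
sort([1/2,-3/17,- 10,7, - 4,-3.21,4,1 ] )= [ -10, - 4 ,-3.21, - 3/17, 1/2, 1 , 4,7 ] 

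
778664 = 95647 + 683017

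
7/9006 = 7/9006 = 0.00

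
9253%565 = 213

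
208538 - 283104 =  - 74566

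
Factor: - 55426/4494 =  - 3^(-1 ) * 37^1 = - 37/3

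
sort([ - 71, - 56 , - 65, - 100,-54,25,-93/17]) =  [-100 , - 71, - 65, - 56,-54, - 93/17,  25]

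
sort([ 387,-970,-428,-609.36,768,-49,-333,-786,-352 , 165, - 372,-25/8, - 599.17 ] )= [ - 970,-786, - 609.36, - 599.17,-428,  -  372, - 352,-333,-49, - 25/8,165 , 387,768 ]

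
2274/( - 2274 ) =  - 1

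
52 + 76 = 128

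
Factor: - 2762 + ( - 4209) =  -  6971 = - 6971^1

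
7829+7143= 14972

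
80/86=40/43= 0.93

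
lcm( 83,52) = 4316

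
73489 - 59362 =14127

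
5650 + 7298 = 12948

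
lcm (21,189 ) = 189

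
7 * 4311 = 30177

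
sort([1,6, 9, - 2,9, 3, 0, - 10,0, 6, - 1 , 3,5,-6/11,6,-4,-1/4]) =[ - 10,  -  4,  -  2, - 1, - 6/11, - 1/4,  0, 0, 1, 3, 3, 5,6,6, 6, 9,9]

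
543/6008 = 543/6008 = 0.09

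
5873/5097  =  5873/5097 = 1.15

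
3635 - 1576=2059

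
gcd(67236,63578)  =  2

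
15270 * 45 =687150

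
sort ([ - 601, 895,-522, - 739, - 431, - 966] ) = [-966, - 739,-601, - 522, - 431, 895]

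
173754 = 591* 294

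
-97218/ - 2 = 48609+0/1 = 48609.00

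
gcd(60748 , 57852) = 4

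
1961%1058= 903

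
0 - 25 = - 25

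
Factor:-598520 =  - 2^3*5^1*13^1*1151^1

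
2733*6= 16398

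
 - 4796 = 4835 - 9631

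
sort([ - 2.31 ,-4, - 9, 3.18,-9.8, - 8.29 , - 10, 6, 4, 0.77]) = [ - 10, - 9.8,- 9 , -8.29, - 4, - 2.31 , 0.77, 3.18,4, 6]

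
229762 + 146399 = 376161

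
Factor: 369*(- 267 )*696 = - 2^3*3^4*29^1*41^1*89^1 = - 68572008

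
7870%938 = 366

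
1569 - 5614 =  - 4045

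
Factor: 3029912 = 2^3*378739^1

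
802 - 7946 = - 7144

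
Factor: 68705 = 5^1*7^1*13^1*151^1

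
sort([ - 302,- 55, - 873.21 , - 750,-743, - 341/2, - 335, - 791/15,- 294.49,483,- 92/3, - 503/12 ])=[ - 873.21, - 750, - 743, - 335, - 302, - 294.49  ,  -  341/2,-55,- 791/15, - 503/12,-92/3,483 ]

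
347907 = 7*49701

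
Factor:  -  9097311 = - 3^1 * 269^1*11273^1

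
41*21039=862599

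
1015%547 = 468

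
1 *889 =889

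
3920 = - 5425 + 9345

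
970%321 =7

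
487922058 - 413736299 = 74185759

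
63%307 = 63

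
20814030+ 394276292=415090322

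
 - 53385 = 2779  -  56164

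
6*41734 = 250404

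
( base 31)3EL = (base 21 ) 7BK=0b110100001010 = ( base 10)3338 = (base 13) 169a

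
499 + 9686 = 10185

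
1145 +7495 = 8640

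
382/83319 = 382/83319 = 0.00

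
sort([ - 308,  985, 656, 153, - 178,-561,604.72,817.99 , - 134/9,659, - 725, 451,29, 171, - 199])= [ - 725 ,-561, -308, - 199,-178, - 134/9,  29 , 153, 171,451,604.72 , 656, 659, 817.99,985 ] 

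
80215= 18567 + 61648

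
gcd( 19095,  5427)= 201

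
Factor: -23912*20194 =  - 2^4 * 7^2*23^1*61^1*439^1 = -  482878928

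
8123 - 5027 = 3096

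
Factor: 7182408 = 2^3*3^1 *139^1*2153^1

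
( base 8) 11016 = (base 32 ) 4ge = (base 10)4622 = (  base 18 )E4E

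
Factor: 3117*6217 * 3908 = 75730744212= 2^2*3^1* 977^1*1039^1*6217^1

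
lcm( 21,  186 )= 1302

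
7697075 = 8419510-722435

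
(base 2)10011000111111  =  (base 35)7YQ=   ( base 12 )57BB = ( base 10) 9791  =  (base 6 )113155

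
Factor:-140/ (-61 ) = 2^2*5^1*7^1*61^( - 1)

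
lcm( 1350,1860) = 83700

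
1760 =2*880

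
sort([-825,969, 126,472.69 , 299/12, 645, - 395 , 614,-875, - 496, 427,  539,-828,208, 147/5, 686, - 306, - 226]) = [ - 875, - 828,-825, - 496, -395 , - 306 , - 226,299/12 , 147/5, 126, 208,427, 472.69, 539, 614 , 645,  686, 969] 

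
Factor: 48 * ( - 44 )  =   - 2112 = - 2^6*3^1*11^1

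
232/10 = 116/5 = 23.20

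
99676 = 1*99676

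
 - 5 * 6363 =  - 31815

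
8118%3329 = 1460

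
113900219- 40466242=73433977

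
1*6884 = 6884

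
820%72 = 28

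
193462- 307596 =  - 114134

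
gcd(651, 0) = 651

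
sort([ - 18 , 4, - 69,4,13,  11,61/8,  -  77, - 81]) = [ - 81, - 77, - 69, - 18, 4, 4 , 61/8,11,13] 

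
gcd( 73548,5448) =2724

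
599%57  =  29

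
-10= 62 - 72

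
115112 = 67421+47691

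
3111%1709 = 1402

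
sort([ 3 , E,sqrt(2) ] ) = [sqrt( 2),E,3 ]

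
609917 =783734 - 173817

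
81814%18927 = 6106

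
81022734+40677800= 121700534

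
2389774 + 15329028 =17718802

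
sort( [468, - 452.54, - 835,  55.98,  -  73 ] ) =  [ - 835,-452.54,  -  73, 55.98, 468]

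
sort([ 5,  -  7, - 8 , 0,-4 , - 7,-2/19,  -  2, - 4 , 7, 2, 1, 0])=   [ - 8, - 7,  -  7, - 4,-4,-2, - 2/19, 0,0, 1,2,5, 7]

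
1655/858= 1655/858=1.93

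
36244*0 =0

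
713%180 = 173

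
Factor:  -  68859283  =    -  2287^1*30109^1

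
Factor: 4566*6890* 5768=2^5 * 3^1*5^1*7^1*13^1 * 53^1*103^1*761^1 = 181459780320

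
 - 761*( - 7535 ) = 5734135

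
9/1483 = 9/1483 = 0.01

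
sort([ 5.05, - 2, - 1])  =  [ - 2, -1,5.05]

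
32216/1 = 32216 = 32216.00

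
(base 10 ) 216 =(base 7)426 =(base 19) b7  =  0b11011000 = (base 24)90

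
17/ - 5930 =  - 17/5930 =- 0.00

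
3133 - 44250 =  - 41117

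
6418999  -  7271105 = -852106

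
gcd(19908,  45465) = 21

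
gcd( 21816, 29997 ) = 2727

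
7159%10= 9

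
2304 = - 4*(  -  576)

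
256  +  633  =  889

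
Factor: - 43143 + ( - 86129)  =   - 129272 = - 2^3*11^1*13^1*113^1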